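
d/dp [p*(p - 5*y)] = 2*p - 5*y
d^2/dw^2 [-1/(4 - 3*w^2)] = 6*(9*w^2 + 4)/(3*w^2 - 4)^3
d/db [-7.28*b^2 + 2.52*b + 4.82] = 2.52 - 14.56*b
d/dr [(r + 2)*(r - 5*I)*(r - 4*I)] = 3*r^2 + r*(4 - 18*I) - 20 - 18*I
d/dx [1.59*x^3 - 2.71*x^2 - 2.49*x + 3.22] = 4.77*x^2 - 5.42*x - 2.49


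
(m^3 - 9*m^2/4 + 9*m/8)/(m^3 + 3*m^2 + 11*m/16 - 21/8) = 2*m*(2*m - 3)/(4*m^2 + 15*m + 14)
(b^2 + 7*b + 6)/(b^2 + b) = (b + 6)/b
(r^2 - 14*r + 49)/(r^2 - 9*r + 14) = (r - 7)/(r - 2)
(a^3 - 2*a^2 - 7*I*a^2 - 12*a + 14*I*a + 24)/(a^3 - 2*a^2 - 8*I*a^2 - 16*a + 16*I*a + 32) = (a - 3*I)/(a - 4*I)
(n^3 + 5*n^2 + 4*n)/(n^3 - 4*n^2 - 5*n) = (n + 4)/(n - 5)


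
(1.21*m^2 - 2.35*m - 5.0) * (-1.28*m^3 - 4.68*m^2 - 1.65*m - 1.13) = -1.5488*m^5 - 2.6548*m^4 + 15.4015*m^3 + 25.9102*m^2 + 10.9055*m + 5.65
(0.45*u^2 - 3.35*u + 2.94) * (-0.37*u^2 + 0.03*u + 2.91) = -0.1665*u^4 + 1.253*u^3 + 0.1212*u^2 - 9.6603*u + 8.5554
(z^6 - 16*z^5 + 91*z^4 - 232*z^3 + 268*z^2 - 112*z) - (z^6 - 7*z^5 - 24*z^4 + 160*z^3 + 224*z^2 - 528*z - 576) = -9*z^5 + 115*z^4 - 392*z^3 + 44*z^2 + 416*z + 576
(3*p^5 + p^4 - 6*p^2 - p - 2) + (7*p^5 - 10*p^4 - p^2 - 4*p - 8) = 10*p^5 - 9*p^4 - 7*p^2 - 5*p - 10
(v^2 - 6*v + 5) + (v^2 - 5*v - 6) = 2*v^2 - 11*v - 1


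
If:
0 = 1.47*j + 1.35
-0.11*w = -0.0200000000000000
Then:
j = -0.92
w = 0.18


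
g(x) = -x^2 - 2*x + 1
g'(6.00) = -14.00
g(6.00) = -47.00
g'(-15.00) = 28.00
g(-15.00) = -194.00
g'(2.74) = -7.48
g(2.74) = -11.99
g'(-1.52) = 1.04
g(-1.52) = 1.73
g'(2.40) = -6.80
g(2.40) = -9.56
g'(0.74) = -3.48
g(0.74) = -1.03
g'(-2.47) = 2.94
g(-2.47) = -0.16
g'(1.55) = -5.10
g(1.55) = -4.50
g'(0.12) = -2.24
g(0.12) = 0.75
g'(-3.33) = 4.66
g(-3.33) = -3.43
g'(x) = -2*x - 2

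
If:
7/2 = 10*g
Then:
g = 7/20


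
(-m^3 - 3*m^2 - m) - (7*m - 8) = -m^3 - 3*m^2 - 8*m + 8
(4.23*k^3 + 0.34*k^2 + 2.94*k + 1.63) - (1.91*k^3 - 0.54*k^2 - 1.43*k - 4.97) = 2.32*k^3 + 0.88*k^2 + 4.37*k + 6.6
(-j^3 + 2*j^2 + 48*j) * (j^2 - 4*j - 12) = -j^5 + 6*j^4 + 52*j^3 - 216*j^2 - 576*j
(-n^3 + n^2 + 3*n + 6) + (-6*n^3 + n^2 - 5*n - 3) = -7*n^3 + 2*n^2 - 2*n + 3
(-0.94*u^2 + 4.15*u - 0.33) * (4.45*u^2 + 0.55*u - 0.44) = -4.183*u^4 + 17.9505*u^3 + 1.2276*u^2 - 2.0075*u + 0.1452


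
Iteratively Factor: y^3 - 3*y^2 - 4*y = (y)*(y^2 - 3*y - 4) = y*(y - 4)*(y + 1)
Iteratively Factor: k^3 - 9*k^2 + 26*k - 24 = (k - 2)*(k^2 - 7*k + 12) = (k - 3)*(k - 2)*(k - 4)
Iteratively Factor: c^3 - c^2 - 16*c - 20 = (c - 5)*(c^2 + 4*c + 4) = (c - 5)*(c + 2)*(c + 2)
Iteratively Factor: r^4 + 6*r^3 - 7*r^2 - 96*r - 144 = (r + 3)*(r^3 + 3*r^2 - 16*r - 48) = (r + 3)*(r + 4)*(r^2 - r - 12) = (r + 3)^2*(r + 4)*(r - 4)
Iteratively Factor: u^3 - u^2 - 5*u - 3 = (u - 3)*(u^2 + 2*u + 1) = (u - 3)*(u + 1)*(u + 1)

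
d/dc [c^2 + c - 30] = 2*c + 1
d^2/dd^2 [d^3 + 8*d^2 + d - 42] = 6*d + 16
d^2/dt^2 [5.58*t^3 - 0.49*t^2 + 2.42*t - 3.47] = 33.48*t - 0.98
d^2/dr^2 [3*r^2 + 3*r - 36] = 6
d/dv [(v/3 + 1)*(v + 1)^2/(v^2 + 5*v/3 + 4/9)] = 3*(9*v^4 + 30*v^3 + 24*v^2 - 14*v - 17)/(81*v^4 + 270*v^3 + 297*v^2 + 120*v + 16)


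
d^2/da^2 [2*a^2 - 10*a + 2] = 4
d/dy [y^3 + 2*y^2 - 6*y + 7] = 3*y^2 + 4*y - 6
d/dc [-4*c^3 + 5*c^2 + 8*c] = -12*c^2 + 10*c + 8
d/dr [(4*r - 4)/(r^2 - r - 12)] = 4*(r^2 - r - (r - 1)*(2*r - 1) - 12)/(-r^2 + r + 12)^2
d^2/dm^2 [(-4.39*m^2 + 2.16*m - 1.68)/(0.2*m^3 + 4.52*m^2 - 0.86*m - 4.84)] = (-0.3512*m^6 + 0.5184*m^5 + 6.37896000000023*m^4 - 28.920048*m^3 - 755.349024*m^2 + 312.948864*m - 299.64944)/(0.008*m^9 + 0.5424*m^8 + 12.15504*m^7 + 87.099968*m^6 - 78.518832*m^5 - 281.625552*m^4 + 126.303592*m^3 + 306.912144*m^2 - 60.438048*m - 113.379904)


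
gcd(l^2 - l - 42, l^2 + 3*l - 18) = l + 6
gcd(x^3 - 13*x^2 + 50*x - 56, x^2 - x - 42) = x - 7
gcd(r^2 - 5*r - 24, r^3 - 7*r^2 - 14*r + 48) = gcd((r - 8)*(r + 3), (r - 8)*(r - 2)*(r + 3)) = r^2 - 5*r - 24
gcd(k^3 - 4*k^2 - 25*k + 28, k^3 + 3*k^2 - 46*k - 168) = k^2 - 3*k - 28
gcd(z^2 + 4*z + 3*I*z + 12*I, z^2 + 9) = z + 3*I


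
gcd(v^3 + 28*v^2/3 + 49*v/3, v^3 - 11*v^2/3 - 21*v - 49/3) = v + 7/3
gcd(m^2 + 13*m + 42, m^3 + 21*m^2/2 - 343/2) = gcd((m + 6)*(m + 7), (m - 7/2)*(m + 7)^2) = m + 7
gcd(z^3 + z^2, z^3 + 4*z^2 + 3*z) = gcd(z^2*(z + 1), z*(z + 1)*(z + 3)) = z^2 + z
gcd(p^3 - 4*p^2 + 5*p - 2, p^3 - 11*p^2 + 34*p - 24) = p - 1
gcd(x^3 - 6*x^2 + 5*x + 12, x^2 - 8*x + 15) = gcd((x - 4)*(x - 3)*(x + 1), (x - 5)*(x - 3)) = x - 3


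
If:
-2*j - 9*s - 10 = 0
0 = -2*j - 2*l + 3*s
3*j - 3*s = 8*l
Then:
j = -50/43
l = -5/43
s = -110/129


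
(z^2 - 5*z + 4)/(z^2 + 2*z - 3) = (z - 4)/(z + 3)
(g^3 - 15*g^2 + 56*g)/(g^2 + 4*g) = (g^2 - 15*g + 56)/(g + 4)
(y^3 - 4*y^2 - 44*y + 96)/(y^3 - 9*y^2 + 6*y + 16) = (y + 6)/(y + 1)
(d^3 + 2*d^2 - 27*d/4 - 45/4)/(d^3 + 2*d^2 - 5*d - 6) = (d^2 - d - 15/4)/(d^2 - d - 2)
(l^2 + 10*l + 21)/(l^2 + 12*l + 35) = (l + 3)/(l + 5)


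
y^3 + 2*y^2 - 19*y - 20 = (y - 4)*(y + 1)*(y + 5)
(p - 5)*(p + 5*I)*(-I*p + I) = -I*p^3 + 5*p^2 + 6*I*p^2 - 30*p - 5*I*p + 25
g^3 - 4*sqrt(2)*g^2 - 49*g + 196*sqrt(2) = (g - 7)*(g + 7)*(g - 4*sqrt(2))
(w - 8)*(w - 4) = w^2 - 12*w + 32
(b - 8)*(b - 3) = b^2 - 11*b + 24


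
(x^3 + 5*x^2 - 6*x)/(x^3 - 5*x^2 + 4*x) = (x + 6)/(x - 4)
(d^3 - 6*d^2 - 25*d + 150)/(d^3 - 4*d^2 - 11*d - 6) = (d^2 - 25)/(d^2 + 2*d + 1)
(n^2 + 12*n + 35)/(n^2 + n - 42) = (n + 5)/(n - 6)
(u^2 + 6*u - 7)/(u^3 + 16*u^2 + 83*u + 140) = (u - 1)/(u^2 + 9*u + 20)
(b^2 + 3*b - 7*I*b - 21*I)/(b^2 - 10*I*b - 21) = (b + 3)/(b - 3*I)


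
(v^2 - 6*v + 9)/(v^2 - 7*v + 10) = (v^2 - 6*v + 9)/(v^2 - 7*v + 10)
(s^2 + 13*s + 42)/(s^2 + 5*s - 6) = (s + 7)/(s - 1)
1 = 1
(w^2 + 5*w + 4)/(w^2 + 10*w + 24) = (w + 1)/(w + 6)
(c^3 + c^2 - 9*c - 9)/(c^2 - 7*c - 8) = (c^2 - 9)/(c - 8)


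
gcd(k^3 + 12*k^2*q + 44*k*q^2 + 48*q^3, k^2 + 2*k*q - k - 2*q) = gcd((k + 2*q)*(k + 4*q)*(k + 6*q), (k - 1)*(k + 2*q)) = k + 2*q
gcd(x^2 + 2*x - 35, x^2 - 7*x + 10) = x - 5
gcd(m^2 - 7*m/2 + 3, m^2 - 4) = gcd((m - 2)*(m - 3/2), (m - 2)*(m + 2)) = m - 2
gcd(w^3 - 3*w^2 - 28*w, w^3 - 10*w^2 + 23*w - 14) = w - 7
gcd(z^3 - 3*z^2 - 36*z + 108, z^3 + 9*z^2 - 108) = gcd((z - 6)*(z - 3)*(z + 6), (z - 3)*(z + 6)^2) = z^2 + 3*z - 18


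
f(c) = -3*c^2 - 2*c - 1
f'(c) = -6*c - 2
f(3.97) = -56.22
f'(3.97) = -25.82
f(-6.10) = -100.43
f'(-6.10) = 34.60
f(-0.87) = -1.53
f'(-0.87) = 3.22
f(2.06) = -17.85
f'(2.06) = -14.36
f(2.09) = -18.28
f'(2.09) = -14.54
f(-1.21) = -2.97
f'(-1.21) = 5.26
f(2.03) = -17.42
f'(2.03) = -14.18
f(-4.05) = -42.11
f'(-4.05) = 22.30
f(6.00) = -121.00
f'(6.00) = -38.00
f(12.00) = -457.00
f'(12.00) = -74.00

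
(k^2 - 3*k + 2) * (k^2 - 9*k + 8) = k^4 - 12*k^3 + 37*k^2 - 42*k + 16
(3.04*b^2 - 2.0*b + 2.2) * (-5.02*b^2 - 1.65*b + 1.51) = -15.2608*b^4 + 5.024*b^3 - 3.1536*b^2 - 6.65*b + 3.322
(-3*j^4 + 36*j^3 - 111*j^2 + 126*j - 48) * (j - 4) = -3*j^5 + 48*j^4 - 255*j^3 + 570*j^2 - 552*j + 192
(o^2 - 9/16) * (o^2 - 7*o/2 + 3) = o^4 - 7*o^3/2 + 39*o^2/16 + 63*o/32 - 27/16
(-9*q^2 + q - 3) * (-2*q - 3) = 18*q^3 + 25*q^2 + 3*q + 9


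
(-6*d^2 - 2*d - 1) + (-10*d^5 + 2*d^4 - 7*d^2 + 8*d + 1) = -10*d^5 + 2*d^4 - 13*d^2 + 6*d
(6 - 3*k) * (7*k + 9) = -21*k^2 + 15*k + 54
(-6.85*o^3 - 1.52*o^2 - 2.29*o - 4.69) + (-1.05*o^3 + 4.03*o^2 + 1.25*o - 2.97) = -7.9*o^3 + 2.51*o^2 - 1.04*o - 7.66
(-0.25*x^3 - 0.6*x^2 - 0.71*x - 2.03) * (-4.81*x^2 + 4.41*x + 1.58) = 1.2025*x^5 + 1.7835*x^4 + 0.374099999999999*x^3 + 5.6852*x^2 - 10.0741*x - 3.2074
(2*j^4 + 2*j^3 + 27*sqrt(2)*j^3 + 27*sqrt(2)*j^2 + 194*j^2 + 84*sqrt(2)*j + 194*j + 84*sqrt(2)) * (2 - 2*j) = -4*j^5 - 54*sqrt(2)*j^4 - 384*j^3 - 114*sqrt(2)*j^2 + 388*j + 168*sqrt(2)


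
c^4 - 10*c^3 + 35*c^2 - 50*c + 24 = (c - 4)*(c - 3)*(c - 2)*(c - 1)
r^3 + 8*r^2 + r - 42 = (r - 2)*(r + 3)*(r + 7)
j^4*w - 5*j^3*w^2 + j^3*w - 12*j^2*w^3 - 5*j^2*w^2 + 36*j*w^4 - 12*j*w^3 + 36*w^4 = (j - 6*w)*(j - 2*w)*(j + 3*w)*(j*w + w)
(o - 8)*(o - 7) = o^2 - 15*o + 56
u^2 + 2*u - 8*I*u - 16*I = (u + 2)*(u - 8*I)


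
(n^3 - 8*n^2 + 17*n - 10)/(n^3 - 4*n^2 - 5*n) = (n^2 - 3*n + 2)/(n*(n + 1))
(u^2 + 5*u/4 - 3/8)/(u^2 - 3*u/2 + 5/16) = 2*(2*u + 3)/(4*u - 5)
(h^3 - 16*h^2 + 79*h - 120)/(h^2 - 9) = (h^2 - 13*h + 40)/(h + 3)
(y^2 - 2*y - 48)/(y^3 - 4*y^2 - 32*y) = (y + 6)/(y*(y + 4))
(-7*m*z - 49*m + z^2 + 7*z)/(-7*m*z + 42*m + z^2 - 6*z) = (z + 7)/(z - 6)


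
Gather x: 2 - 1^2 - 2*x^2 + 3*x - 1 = -2*x^2 + 3*x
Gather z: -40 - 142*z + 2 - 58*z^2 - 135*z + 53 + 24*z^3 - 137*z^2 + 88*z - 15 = 24*z^3 - 195*z^2 - 189*z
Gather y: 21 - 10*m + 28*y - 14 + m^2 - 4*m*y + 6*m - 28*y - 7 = m^2 - 4*m*y - 4*m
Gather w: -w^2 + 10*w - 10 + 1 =-w^2 + 10*w - 9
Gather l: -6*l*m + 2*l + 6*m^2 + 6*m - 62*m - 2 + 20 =l*(2 - 6*m) + 6*m^2 - 56*m + 18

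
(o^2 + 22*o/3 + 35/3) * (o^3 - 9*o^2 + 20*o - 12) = o^5 - 5*o^4/3 - 103*o^3/3 + 89*o^2/3 + 436*o/3 - 140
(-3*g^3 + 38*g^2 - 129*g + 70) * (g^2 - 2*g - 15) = -3*g^5 + 44*g^4 - 160*g^3 - 242*g^2 + 1795*g - 1050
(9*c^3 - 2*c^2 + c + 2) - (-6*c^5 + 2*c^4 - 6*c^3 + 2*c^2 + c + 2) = 6*c^5 - 2*c^4 + 15*c^3 - 4*c^2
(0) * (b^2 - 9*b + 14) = 0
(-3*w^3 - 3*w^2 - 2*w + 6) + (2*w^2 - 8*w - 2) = -3*w^3 - w^2 - 10*w + 4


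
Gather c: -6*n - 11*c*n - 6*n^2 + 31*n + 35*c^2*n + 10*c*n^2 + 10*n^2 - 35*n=35*c^2*n + c*(10*n^2 - 11*n) + 4*n^2 - 10*n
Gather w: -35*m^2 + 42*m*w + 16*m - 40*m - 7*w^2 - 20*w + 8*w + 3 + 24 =-35*m^2 - 24*m - 7*w^2 + w*(42*m - 12) + 27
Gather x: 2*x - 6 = 2*x - 6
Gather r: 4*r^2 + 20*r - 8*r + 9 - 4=4*r^2 + 12*r + 5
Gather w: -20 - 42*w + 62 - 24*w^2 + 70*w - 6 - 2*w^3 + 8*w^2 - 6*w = -2*w^3 - 16*w^2 + 22*w + 36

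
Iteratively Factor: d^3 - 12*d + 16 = (d - 2)*(d^2 + 2*d - 8) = (d - 2)^2*(d + 4)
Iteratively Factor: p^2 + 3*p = (p + 3)*(p)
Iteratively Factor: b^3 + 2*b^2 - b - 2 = (b - 1)*(b^2 + 3*b + 2) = (b - 1)*(b + 1)*(b + 2)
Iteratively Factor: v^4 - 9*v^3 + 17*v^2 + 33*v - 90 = (v - 3)*(v^3 - 6*v^2 - v + 30) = (v - 3)*(v + 2)*(v^2 - 8*v + 15) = (v - 5)*(v - 3)*(v + 2)*(v - 3)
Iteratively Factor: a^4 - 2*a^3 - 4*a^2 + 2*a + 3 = (a - 3)*(a^3 + a^2 - a - 1) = (a - 3)*(a + 1)*(a^2 - 1) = (a - 3)*(a + 1)^2*(a - 1)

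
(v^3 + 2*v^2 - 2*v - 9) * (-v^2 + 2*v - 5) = -v^5 + v^3 - 5*v^2 - 8*v + 45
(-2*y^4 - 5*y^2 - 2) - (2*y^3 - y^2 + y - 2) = -2*y^4 - 2*y^3 - 4*y^2 - y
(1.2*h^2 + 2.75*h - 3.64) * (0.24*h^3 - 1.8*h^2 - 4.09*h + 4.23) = 0.288*h^5 - 1.5*h^4 - 10.7316*h^3 + 0.380500000000002*h^2 + 26.5201*h - 15.3972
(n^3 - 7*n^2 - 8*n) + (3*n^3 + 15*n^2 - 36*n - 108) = 4*n^3 + 8*n^2 - 44*n - 108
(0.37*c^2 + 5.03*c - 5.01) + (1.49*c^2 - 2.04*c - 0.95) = 1.86*c^2 + 2.99*c - 5.96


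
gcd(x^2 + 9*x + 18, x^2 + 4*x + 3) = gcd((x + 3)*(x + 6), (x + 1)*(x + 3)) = x + 3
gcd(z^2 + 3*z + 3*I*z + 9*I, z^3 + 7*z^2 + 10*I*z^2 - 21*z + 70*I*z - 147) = z + 3*I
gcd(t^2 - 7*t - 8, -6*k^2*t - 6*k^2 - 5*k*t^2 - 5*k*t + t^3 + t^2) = t + 1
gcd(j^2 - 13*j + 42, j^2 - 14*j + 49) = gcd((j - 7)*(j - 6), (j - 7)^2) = j - 7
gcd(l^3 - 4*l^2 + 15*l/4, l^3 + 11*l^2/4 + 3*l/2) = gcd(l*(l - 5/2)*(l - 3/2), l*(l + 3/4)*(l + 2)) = l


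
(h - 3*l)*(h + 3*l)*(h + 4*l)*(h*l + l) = h^4*l + 4*h^3*l^2 + h^3*l - 9*h^2*l^3 + 4*h^2*l^2 - 36*h*l^4 - 9*h*l^3 - 36*l^4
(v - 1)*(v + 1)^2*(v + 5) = v^4 + 6*v^3 + 4*v^2 - 6*v - 5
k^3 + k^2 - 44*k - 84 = (k - 7)*(k + 2)*(k + 6)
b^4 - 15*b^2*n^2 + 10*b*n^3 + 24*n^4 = (b - 3*n)*(b - 2*n)*(b + n)*(b + 4*n)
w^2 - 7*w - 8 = (w - 8)*(w + 1)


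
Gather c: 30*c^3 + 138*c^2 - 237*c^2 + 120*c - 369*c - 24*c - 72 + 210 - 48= 30*c^3 - 99*c^2 - 273*c + 90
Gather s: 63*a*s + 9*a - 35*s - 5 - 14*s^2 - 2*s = 9*a - 14*s^2 + s*(63*a - 37) - 5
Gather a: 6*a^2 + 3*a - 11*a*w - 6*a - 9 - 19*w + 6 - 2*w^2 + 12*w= 6*a^2 + a*(-11*w - 3) - 2*w^2 - 7*w - 3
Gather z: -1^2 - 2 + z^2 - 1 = z^2 - 4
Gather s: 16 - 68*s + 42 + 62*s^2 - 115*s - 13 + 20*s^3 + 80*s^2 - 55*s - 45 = 20*s^3 + 142*s^2 - 238*s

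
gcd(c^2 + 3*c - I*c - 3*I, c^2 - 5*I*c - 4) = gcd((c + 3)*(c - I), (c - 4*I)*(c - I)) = c - I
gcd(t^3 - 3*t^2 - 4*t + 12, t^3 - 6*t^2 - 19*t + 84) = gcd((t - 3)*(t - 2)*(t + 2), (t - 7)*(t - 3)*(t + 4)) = t - 3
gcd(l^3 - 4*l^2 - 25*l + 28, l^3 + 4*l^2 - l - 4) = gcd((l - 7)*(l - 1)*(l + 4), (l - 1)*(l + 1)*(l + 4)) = l^2 + 3*l - 4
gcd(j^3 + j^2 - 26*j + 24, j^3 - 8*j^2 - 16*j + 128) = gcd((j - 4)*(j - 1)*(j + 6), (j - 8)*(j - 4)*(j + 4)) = j - 4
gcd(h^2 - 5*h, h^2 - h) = h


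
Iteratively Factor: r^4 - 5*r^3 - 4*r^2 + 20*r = (r)*(r^3 - 5*r^2 - 4*r + 20) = r*(r + 2)*(r^2 - 7*r + 10) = r*(r - 5)*(r + 2)*(r - 2)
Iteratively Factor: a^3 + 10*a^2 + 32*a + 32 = (a + 4)*(a^2 + 6*a + 8) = (a + 4)^2*(a + 2)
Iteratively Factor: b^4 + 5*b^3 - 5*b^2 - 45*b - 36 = (b - 3)*(b^3 + 8*b^2 + 19*b + 12) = (b - 3)*(b + 1)*(b^2 + 7*b + 12) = (b - 3)*(b + 1)*(b + 4)*(b + 3)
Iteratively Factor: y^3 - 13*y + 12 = (y - 1)*(y^2 + y - 12) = (y - 1)*(y + 4)*(y - 3)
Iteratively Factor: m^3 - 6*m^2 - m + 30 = (m + 2)*(m^2 - 8*m + 15) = (m - 3)*(m + 2)*(m - 5)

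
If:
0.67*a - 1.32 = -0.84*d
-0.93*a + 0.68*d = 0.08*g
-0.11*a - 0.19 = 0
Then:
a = -1.73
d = 2.95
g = 45.15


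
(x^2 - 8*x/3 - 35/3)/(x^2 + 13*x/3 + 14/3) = (x - 5)/(x + 2)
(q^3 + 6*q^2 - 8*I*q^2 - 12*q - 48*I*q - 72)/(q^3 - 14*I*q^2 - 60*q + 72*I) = (q + 6)/(q - 6*I)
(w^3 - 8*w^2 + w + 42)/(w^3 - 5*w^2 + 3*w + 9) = (w^2 - 5*w - 14)/(w^2 - 2*w - 3)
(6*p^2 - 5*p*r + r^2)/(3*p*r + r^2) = (6*p^2 - 5*p*r + r^2)/(r*(3*p + r))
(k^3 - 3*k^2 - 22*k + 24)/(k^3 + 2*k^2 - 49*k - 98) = (k^3 - 3*k^2 - 22*k + 24)/(k^3 + 2*k^2 - 49*k - 98)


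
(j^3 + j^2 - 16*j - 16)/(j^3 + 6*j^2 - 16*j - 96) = (j + 1)/(j + 6)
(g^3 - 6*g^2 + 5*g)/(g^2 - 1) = g*(g - 5)/(g + 1)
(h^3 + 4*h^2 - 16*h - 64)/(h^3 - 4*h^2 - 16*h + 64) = (h + 4)/(h - 4)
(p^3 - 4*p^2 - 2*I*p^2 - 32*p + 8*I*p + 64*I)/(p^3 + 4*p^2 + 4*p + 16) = (p - 8)/(p + 2*I)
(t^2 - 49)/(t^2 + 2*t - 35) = (t - 7)/(t - 5)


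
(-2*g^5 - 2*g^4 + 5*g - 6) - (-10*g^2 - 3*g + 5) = -2*g^5 - 2*g^4 + 10*g^2 + 8*g - 11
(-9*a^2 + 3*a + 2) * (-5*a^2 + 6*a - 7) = 45*a^4 - 69*a^3 + 71*a^2 - 9*a - 14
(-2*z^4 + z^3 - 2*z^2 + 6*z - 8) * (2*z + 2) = -4*z^5 - 2*z^4 - 2*z^3 + 8*z^2 - 4*z - 16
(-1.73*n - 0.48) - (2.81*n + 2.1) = -4.54*n - 2.58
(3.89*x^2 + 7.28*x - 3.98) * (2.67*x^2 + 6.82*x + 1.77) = 10.3863*x^4 + 45.9674*x^3 + 45.9083*x^2 - 14.258*x - 7.0446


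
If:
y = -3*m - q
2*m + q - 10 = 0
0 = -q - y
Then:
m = 0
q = 10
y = -10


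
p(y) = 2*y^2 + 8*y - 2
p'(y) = 4*y + 8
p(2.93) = 38.61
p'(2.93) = 19.72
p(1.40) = 13.12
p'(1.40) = 13.60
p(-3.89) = -2.86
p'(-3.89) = -7.56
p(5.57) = 104.61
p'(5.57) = 30.28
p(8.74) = 220.70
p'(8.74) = 42.96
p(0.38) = 1.33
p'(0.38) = 9.52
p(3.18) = 43.66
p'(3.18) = 20.72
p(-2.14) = -9.96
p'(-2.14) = -0.56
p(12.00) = 382.00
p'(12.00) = 56.00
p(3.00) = 40.00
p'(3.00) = 20.00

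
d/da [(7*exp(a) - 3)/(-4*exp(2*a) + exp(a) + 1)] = ((7*exp(a) - 3)*(8*exp(a) - 1) - 28*exp(2*a) + 7*exp(a) + 7)*exp(a)/(-4*exp(2*a) + exp(a) + 1)^2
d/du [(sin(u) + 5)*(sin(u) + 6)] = (2*sin(u) + 11)*cos(u)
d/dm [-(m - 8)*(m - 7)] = 15 - 2*m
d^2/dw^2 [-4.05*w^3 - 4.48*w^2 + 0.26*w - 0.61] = -24.3*w - 8.96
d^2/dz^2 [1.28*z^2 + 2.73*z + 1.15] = 2.56000000000000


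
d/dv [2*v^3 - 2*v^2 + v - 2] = 6*v^2 - 4*v + 1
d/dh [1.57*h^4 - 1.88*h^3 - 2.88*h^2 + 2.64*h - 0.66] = 6.28*h^3 - 5.64*h^2 - 5.76*h + 2.64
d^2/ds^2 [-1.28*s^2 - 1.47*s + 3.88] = -2.56000000000000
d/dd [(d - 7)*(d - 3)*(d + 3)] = 3*d^2 - 14*d - 9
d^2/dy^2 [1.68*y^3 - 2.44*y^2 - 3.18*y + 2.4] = 10.08*y - 4.88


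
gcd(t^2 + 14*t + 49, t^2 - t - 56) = t + 7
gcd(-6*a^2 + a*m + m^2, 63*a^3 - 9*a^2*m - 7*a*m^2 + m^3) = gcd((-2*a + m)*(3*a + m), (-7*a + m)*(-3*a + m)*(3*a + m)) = 3*a + m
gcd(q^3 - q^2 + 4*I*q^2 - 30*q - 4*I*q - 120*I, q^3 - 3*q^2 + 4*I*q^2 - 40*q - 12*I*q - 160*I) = q^2 + q*(5 + 4*I) + 20*I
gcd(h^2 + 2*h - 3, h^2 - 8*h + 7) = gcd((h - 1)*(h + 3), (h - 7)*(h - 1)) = h - 1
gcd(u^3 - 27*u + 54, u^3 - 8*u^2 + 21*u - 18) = u^2 - 6*u + 9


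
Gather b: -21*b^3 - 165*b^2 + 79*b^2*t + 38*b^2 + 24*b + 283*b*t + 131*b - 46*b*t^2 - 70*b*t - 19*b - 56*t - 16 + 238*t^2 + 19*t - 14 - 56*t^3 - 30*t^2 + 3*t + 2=-21*b^3 + b^2*(79*t - 127) + b*(-46*t^2 + 213*t + 136) - 56*t^3 + 208*t^2 - 34*t - 28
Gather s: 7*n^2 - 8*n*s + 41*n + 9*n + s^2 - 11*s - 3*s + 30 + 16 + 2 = 7*n^2 + 50*n + s^2 + s*(-8*n - 14) + 48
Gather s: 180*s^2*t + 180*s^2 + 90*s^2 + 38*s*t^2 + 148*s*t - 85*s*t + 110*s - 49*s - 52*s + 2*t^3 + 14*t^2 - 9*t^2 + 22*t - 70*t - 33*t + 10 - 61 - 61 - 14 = s^2*(180*t + 270) + s*(38*t^2 + 63*t + 9) + 2*t^3 + 5*t^2 - 81*t - 126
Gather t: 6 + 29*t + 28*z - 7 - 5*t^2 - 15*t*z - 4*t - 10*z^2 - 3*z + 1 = -5*t^2 + t*(25 - 15*z) - 10*z^2 + 25*z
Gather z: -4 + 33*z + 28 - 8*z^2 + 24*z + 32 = -8*z^2 + 57*z + 56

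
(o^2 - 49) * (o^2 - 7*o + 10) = o^4 - 7*o^3 - 39*o^2 + 343*o - 490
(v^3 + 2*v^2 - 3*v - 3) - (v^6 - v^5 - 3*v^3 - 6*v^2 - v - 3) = -v^6 + v^5 + 4*v^3 + 8*v^2 - 2*v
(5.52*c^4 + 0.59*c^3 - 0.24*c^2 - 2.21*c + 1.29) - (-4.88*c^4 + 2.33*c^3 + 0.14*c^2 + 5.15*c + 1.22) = 10.4*c^4 - 1.74*c^3 - 0.38*c^2 - 7.36*c + 0.0700000000000001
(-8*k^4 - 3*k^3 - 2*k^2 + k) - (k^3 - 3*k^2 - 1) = -8*k^4 - 4*k^3 + k^2 + k + 1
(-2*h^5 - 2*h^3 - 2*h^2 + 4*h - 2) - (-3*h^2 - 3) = -2*h^5 - 2*h^3 + h^2 + 4*h + 1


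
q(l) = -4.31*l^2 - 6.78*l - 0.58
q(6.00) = -196.42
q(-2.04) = -4.69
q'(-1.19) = 3.48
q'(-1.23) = 3.82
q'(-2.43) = 14.17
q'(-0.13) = -5.66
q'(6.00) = -58.50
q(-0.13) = 0.23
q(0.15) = -1.69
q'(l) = -8.62*l - 6.78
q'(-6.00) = 44.94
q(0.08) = -1.15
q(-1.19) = 1.38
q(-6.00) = -115.06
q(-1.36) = 0.67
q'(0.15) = -8.07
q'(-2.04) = 10.80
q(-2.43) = -9.55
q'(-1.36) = 4.94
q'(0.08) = -7.47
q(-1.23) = 1.24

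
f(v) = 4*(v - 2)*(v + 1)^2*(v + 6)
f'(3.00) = 928.00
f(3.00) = 576.00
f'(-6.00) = -800.00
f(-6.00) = 0.00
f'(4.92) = 3450.31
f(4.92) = 4470.01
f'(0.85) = -38.55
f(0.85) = -107.84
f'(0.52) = -70.76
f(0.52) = -89.18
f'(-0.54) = -48.56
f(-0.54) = -11.74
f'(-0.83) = -19.63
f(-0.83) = -1.69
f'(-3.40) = 205.06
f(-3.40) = -323.48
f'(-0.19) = -72.95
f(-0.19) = -33.39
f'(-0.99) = -1.20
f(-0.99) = -0.01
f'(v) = 4*(v - 2)*(v + 1)^2 + 4*(v - 2)*(v + 6)*(2*v + 2) + 4*(v + 1)^2*(v + 6) = 16*v^3 + 72*v^2 - 24*v - 80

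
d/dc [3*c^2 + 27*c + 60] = 6*c + 27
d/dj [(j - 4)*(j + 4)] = 2*j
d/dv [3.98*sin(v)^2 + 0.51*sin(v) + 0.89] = (7.96*sin(v) + 0.51)*cos(v)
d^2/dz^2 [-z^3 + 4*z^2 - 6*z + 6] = 8 - 6*z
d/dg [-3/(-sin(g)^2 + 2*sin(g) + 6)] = 6*(1 - sin(g))*cos(g)/(2*sin(g) + cos(g)^2 + 5)^2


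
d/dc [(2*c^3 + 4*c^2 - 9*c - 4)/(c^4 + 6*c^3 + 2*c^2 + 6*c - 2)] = (-2*c^6 - 8*c^5 + 7*c^4 + 148*c^3 + 102*c^2 + 42)/(c^8 + 12*c^7 + 40*c^6 + 36*c^5 + 72*c^4 + 28*c^2 - 24*c + 4)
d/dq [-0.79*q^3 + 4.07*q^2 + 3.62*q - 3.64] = -2.37*q^2 + 8.14*q + 3.62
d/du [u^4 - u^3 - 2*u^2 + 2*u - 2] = 4*u^3 - 3*u^2 - 4*u + 2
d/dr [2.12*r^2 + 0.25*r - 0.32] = 4.24*r + 0.25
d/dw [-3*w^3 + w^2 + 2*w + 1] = -9*w^2 + 2*w + 2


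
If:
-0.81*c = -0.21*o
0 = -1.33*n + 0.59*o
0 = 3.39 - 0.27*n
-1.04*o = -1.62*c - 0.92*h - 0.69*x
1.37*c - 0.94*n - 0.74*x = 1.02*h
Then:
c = 7.34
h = -617.07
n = 12.56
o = 28.30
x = 848.19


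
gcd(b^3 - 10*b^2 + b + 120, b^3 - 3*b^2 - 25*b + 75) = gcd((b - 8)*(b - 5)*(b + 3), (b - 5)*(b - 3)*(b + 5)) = b - 5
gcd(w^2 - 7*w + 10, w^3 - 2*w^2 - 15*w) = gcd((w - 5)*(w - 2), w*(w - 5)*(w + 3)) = w - 5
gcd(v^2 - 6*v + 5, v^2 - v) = v - 1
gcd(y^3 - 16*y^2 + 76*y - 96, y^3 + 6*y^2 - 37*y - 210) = y - 6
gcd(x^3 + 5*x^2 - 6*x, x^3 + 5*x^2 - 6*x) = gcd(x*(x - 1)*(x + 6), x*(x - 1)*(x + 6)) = x^3 + 5*x^2 - 6*x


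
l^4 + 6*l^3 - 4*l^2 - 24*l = l*(l - 2)*(l + 2)*(l + 6)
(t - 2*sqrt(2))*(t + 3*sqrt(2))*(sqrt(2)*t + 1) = sqrt(2)*t^3 + 3*t^2 - 11*sqrt(2)*t - 12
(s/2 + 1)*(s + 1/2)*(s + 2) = s^3/2 + 9*s^2/4 + 3*s + 1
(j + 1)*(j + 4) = j^2 + 5*j + 4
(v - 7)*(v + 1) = v^2 - 6*v - 7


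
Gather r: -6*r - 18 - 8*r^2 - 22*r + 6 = -8*r^2 - 28*r - 12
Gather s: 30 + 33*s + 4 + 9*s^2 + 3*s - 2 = 9*s^2 + 36*s + 32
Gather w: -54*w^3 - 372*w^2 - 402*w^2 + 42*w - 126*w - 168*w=-54*w^3 - 774*w^2 - 252*w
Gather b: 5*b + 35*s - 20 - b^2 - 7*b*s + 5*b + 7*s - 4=-b^2 + b*(10 - 7*s) + 42*s - 24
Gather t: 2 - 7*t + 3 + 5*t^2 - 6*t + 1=5*t^2 - 13*t + 6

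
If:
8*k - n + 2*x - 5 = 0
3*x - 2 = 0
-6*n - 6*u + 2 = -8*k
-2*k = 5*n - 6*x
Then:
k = 67/126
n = 37/63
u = 86/189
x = 2/3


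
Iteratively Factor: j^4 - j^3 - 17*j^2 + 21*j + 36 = (j - 3)*(j^3 + 2*j^2 - 11*j - 12) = (j - 3)*(j + 4)*(j^2 - 2*j - 3) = (j - 3)*(j + 1)*(j + 4)*(j - 3)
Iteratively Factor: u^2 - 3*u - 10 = (u + 2)*(u - 5)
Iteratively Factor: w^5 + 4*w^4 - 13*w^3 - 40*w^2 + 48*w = (w - 3)*(w^4 + 7*w^3 + 8*w^2 - 16*w) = (w - 3)*(w + 4)*(w^3 + 3*w^2 - 4*w) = (w - 3)*(w + 4)^2*(w^2 - w) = w*(w - 3)*(w + 4)^2*(w - 1)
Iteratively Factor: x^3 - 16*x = (x - 4)*(x^2 + 4*x) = x*(x - 4)*(x + 4)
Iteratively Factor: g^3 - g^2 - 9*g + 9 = (g - 3)*(g^2 + 2*g - 3) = (g - 3)*(g + 3)*(g - 1)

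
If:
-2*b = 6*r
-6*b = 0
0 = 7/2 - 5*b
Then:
No Solution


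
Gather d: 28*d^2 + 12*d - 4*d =28*d^2 + 8*d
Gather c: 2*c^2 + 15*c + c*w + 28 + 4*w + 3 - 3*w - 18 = 2*c^2 + c*(w + 15) + w + 13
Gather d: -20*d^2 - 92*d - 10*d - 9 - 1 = -20*d^2 - 102*d - 10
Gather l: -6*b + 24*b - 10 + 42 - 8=18*b + 24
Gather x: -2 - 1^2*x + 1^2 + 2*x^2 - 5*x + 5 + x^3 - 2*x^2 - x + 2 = x^3 - 7*x + 6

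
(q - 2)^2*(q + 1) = q^3 - 3*q^2 + 4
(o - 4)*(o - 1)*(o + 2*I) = o^3 - 5*o^2 + 2*I*o^2 + 4*o - 10*I*o + 8*I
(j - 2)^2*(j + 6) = j^3 + 2*j^2 - 20*j + 24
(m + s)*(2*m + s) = 2*m^2 + 3*m*s + s^2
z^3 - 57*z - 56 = (z - 8)*(z + 1)*(z + 7)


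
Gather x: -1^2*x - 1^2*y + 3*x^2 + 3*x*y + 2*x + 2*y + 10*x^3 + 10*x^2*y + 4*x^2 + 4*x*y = 10*x^3 + x^2*(10*y + 7) + x*(7*y + 1) + y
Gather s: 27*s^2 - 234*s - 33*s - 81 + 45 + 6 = 27*s^2 - 267*s - 30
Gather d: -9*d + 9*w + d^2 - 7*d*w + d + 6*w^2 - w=d^2 + d*(-7*w - 8) + 6*w^2 + 8*w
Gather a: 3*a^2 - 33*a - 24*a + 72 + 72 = 3*a^2 - 57*a + 144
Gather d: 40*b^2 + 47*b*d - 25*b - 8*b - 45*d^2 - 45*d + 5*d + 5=40*b^2 - 33*b - 45*d^2 + d*(47*b - 40) + 5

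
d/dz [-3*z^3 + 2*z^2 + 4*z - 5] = -9*z^2 + 4*z + 4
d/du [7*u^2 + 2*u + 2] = 14*u + 2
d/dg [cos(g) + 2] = -sin(g)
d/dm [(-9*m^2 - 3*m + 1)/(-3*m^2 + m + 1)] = 2*(-9*m^2 - 6*m - 2)/(9*m^4 - 6*m^3 - 5*m^2 + 2*m + 1)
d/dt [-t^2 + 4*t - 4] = 4 - 2*t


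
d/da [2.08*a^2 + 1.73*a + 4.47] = 4.16*a + 1.73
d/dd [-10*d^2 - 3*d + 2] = -20*d - 3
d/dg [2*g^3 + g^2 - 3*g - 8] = 6*g^2 + 2*g - 3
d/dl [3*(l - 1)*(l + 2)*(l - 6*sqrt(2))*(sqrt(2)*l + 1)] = 12*sqrt(2)*l^3 - 99*l^2 + 9*sqrt(2)*l^2 - 48*sqrt(2)*l - 66*l - 18*sqrt(2) + 66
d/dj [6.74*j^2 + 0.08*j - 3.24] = 13.48*j + 0.08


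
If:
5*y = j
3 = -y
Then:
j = -15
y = -3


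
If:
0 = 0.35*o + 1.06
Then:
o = -3.03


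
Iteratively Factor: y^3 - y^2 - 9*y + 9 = (y + 3)*(y^2 - 4*y + 3) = (y - 3)*(y + 3)*(y - 1)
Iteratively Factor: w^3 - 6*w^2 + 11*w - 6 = (w - 3)*(w^2 - 3*w + 2) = (w - 3)*(w - 2)*(w - 1)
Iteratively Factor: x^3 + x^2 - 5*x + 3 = (x + 3)*(x^2 - 2*x + 1) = (x - 1)*(x + 3)*(x - 1)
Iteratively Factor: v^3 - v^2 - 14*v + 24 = (v - 3)*(v^2 + 2*v - 8) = (v - 3)*(v - 2)*(v + 4)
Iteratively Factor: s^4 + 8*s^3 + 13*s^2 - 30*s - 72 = (s + 3)*(s^3 + 5*s^2 - 2*s - 24) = (s + 3)^2*(s^2 + 2*s - 8) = (s + 3)^2*(s + 4)*(s - 2)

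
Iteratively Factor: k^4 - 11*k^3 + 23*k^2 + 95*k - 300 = (k - 5)*(k^3 - 6*k^2 - 7*k + 60) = (k - 5)*(k + 3)*(k^2 - 9*k + 20) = (k - 5)*(k - 4)*(k + 3)*(k - 5)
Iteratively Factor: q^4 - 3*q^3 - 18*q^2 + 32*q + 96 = (q - 4)*(q^3 + q^2 - 14*q - 24) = (q - 4)*(q + 3)*(q^2 - 2*q - 8) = (q - 4)^2*(q + 3)*(q + 2)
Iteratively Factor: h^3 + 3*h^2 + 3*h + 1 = (h + 1)*(h^2 + 2*h + 1) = (h + 1)^2*(h + 1)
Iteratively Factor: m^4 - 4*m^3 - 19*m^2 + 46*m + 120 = (m + 2)*(m^3 - 6*m^2 - 7*m + 60) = (m + 2)*(m + 3)*(m^2 - 9*m + 20) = (m - 4)*(m + 2)*(m + 3)*(m - 5)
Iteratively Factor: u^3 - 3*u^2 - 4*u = (u + 1)*(u^2 - 4*u) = u*(u + 1)*(u - 4)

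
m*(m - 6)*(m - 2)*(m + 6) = m^4 - 2*m^3 - 36*m^2 + 72*m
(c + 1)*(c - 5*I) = c^2 + c - 5*I*c - 5*I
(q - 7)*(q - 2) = q^2 - 9*q + 14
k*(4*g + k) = 4*g*k + k^2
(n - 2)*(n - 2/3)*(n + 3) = n^3 + n^2/3 - 20*n/3 + 4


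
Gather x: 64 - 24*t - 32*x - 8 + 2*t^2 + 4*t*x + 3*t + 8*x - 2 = 2*t^2 - 21*t + x*(4*t - 24) + 54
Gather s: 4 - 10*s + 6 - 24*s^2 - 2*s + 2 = -24*s^2 - 12*s + 12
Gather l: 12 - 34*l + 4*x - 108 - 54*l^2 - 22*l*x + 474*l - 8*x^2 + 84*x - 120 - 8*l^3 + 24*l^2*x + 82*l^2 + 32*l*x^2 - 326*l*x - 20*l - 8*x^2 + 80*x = -8*l^3 + l^2*(24*x + 28) + l*(32*x^2 - 348*x + 420) - 16*x^2 + 168*x - 216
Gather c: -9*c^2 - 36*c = -9*c^2 - 36*c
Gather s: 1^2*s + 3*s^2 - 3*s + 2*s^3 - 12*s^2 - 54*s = 2*s^3 - 9*s^2 - 56*s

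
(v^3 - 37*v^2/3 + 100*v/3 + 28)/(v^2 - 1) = (3*v^3 - 37*v^2 + 100*v + 84)/(3*(v^2 - 1))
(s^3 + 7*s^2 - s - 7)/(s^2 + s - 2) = (s^2 + 8*s + 7)/(s + 2)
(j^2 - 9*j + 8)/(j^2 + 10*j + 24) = (j^2 - 9*j + 8)/(j^2 + 10*j + 24)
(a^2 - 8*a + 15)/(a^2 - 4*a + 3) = (a - 5)/(a - 1)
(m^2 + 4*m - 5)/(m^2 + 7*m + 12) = (m^2 + 4*m - 5)/(m^2 + 7*m + 12)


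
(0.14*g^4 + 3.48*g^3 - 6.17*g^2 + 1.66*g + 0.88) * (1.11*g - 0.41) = 0.1554*g^5 + 3.8054*g^4 - 8.2755*g^3 + 4.3723*g^2 + 0.2962*g - 0.3608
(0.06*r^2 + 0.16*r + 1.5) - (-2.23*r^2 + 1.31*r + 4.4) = 2.29*r^2 - 1.15*r - 2.9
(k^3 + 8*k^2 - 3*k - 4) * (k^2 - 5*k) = k^5 + 3*k^4 - 43*k^3 + 11*k^2 + 20*k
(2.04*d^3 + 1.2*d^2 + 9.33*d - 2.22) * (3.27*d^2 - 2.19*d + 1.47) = 6.6708*d^5 - 0.5436*d^4 + 30.8799*d^3 - 25.9281*d^2 + 18.5769*d - 3.2634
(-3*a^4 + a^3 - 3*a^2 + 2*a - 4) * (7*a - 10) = -21*a^5 + 37*a^4 - 31*a^3 + 44*a^2 - 48*a + 40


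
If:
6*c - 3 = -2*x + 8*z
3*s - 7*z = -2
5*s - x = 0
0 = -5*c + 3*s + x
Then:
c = 148/283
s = 185/566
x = 925/566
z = 241/566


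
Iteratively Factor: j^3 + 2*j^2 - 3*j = (j)*(j^2 + 2*j - 3) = j*(j - 1)*(j + 3)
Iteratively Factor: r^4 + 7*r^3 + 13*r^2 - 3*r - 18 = (r + 3)*(r^3 + 4*r^2 + r - 6) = (r + 2)*(r + 3)*(r^2 + 2*r - 3) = (r - 1)*(r + 2)*(r + 3)*(r + 3)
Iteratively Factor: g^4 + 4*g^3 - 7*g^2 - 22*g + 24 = (g - 2)*(g^3 + 6*g^2 + 5*g - 12) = (g - 2)*(g + 3)*(g^2 + 3*g - 4) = (g - 2)*(g + 3)*(g + 4)*(g - 1)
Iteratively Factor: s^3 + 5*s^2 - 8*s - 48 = (s - 3)*(s^2 + 8*s + 16) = (s - 3)*(s + 4)*(s + 4)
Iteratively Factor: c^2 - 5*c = (c)*(c - 5)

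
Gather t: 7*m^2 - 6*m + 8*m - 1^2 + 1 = 7*m^2 + 2*m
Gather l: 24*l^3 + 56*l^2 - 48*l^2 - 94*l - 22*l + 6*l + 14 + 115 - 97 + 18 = 24*l^3 + 8*l^2 - 110*l + 50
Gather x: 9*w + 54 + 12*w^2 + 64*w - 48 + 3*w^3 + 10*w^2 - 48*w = 3*w^3 + 22*w^2 + 25*w + 6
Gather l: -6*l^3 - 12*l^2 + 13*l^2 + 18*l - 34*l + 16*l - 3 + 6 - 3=-6*l^3 + l^2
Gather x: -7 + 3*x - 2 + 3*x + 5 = 6*x - 4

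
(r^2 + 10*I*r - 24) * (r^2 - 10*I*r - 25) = r^4 + 51*r^2 - 10*I*r + 600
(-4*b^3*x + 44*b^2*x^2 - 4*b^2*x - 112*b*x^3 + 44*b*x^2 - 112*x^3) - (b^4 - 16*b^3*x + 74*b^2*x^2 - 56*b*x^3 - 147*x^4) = -b^4 + 12*b^3*x - 30*b^2*x^2 - 4*b^2*x - 56*b*x^3 + 44*b*x^2 + 147*x^4 - 112*x^3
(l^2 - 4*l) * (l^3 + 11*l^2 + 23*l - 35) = l^5 + 7*l^4 - 21*l^3 - 127*l^2 + 140*l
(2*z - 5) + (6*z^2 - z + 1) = 6*z^2 + z - 4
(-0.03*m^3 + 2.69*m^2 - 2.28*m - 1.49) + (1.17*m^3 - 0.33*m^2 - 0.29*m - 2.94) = 1.14*m^3 + 2.36*m^2 - 2.57*m - 4.43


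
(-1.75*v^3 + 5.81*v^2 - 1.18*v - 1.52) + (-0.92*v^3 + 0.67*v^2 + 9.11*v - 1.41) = -2.67*v^3 + 6.48*v^2 + 7.93*v - 2.93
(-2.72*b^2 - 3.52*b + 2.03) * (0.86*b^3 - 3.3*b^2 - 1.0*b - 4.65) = -2.3392*b^5 + 5.9488*b^4 + 16.0818*b^3 + 9.469*b^2 + 14.338*b - 9.4395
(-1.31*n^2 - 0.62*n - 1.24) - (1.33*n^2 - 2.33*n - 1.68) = -2.64*n^2 + 1.71*n + 0.44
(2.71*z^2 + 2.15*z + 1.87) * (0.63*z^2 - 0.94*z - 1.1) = 1.7073*z^4 - 1.1929*z^3 - 3.8239*z^2 - 4.1228*z - 2.057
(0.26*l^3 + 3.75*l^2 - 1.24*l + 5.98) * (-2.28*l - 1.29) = -0.5928*l^4 - 8.8854*l^3 - 2.0103*l^2 - 12.0348*l - 7.7142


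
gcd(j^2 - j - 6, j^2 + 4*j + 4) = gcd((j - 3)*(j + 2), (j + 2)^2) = j + 2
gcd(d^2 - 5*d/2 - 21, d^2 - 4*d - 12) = d - 6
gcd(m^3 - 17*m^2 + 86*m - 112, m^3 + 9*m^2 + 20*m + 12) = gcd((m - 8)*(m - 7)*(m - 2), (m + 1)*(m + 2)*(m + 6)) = 1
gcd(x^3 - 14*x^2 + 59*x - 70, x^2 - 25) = x - 5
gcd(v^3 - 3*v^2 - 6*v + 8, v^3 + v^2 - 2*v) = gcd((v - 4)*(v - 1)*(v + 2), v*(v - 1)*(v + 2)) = v^2 + v - 2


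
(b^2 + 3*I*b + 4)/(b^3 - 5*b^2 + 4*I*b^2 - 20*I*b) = (b - I)/(b*(b - 5))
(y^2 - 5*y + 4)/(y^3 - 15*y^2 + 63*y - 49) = (y - 4)/(y^2 - 14*y + 49)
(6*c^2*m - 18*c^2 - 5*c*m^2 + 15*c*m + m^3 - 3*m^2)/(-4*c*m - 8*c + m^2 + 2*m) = (-6*c^2*m + 18*c^2 + 5*c*m^2 - 15*c*m - m^3 + 3*m^2)/(4*c*m + 8*c - m^2 - 2*m)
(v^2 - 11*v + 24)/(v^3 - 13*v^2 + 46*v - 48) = 1/(v - 2)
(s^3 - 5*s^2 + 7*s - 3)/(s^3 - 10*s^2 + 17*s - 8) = (s - 3)/(s - 8)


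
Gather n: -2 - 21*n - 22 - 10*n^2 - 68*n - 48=-10*n^2 - 89*n - 72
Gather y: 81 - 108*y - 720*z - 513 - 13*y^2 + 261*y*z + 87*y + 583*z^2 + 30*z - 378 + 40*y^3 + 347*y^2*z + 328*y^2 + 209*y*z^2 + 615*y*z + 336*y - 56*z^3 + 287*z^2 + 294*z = 40*y^3 + y^2*(347*z + 315) + y*(209*z^2 + 876*z + 315) - 56*z^3 + 870*z^2 - 396*z - 810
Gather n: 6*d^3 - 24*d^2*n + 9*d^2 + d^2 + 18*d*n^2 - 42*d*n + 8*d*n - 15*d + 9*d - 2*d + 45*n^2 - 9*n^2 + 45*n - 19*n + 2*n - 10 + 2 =6*d^3 + 10*d^2 - 8*d + n^2*(18*d + 36) + n*(-24*d^2 - 34*d + 28) - 8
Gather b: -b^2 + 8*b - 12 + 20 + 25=-b^2 + 8*b + 33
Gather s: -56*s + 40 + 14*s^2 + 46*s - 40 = 14*s^2 - 10*s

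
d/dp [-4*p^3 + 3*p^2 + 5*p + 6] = -12*p^2 + 6*p + 5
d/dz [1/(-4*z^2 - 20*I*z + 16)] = (2*z + 5*I)/(4*(z^2 + 5*I*z - 4)^2)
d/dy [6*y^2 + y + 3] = 12*y + 1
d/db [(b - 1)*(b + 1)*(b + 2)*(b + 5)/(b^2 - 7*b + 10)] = 2*(b^5 - 7*b^4 - 29*b^3 + 77*b^2 + 100*b - 70)/(b^4 - 14*b^3 + 69*b^2 - 140*b + 100)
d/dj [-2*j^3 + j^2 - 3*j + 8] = -6*j^2 + 2*j - 3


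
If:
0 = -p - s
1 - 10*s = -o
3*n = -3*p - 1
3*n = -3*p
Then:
No Solution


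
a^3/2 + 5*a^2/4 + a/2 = a*(a/2 + 1)*(a + 1/2)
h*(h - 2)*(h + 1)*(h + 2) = h^4 + h^3 - 4*h^2 - 4*h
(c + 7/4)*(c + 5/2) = c^2 + 17*c/4 + 35/8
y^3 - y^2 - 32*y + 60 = (y - 5)*(y - 2)*(y + 6)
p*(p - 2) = p^2 - 2*p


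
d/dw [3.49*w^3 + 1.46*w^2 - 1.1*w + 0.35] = 10.47*w^2 + 2.92*w - 1.1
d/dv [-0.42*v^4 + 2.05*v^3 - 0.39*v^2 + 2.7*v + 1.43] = -1.68*v^3 + 6.15*v^2 - 0.78*v + 2.7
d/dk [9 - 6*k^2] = -12*k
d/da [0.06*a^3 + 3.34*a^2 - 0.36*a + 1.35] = 0.18*a^2 + 6.68*a - 0.36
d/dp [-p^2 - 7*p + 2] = -2*p - 7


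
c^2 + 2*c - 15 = (c - 3)*(c + 5)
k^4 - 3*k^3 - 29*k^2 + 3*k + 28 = (k - 7)*(k - 1)*(k + 1)*(k + 4)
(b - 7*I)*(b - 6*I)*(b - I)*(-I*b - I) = -I*b^4 - 14*b^3 - I*b^3 - 14*b^2 + 55*I*b^2 + 42*b + 55*I*b + 42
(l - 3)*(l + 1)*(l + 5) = l^3 + 3*l^2 - 13*l - 15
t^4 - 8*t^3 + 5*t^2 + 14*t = t*(t - 7)*(t - 2)*(t + 1)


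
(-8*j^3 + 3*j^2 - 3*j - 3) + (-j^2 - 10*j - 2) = -8*j^3 + 2*j^2 - 13*j - 5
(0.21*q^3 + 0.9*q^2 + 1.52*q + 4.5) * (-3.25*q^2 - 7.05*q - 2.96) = -0.6825*q^5 - 4.4055*q^4 - 11.9066*q^3 - 28.005*q^2 - 36.2242*q - 13.32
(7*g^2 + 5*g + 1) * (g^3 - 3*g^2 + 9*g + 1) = 7*g^5 - 16*g^4 + 49*g^3 + 49*g^2 + 14*g + 1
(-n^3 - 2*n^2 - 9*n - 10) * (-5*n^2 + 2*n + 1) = 5*n^5 + 8*n^4 + 40*n^3 + 30*n^2 - 29*n - 10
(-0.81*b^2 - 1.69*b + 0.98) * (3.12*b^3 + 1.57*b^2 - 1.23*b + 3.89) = -2.5272*b^5 - 6.5445*b^4 + 1.4006*b^3 + 0.466399999999999*b^2 - 7.7795*b + 3.8122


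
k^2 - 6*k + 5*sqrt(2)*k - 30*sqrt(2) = (k - 6)*(k + 5*sqrt(2))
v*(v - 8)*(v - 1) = v^3 - 9*v^2 + 8*v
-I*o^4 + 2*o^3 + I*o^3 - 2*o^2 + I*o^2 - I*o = o*(o + I)^2*(-I*o + I)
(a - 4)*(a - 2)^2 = a^3 - 8*a^2 + 20*a - 16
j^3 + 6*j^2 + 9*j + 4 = (j + 1)^2*(j + 4)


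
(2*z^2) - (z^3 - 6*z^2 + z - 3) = -z^3 + 8*z^2 - z + 3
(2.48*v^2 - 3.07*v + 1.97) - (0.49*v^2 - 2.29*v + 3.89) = 1.99*v^2 - 0.78*v - 1.92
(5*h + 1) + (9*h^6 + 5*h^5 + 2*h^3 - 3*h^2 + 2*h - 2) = 9*h^6 + 5*h^5 + 2*h^3 - 3*h^2 + 7*h - 1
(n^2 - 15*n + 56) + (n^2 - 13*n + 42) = 2*n^2 - 28*n + 98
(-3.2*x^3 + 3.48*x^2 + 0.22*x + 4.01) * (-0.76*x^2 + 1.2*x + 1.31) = 2.432*x^5 - 6.4848*x^4 - 0.1832*x^3 + 1.7752*x^2 + 5.1002*x + 5.2531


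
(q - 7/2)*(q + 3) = q^2 - q/2 - 21/2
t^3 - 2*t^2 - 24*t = t*(t - 6)*(t + 4)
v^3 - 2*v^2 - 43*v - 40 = (v - 8)*(v + 1)*(v + 5)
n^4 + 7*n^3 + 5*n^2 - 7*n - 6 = (n - 1)*(n + 1)^2*(n + 6)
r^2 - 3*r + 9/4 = (r - 3/2)^2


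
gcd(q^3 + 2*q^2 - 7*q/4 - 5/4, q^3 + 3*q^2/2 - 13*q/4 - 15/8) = q^2 + 3*q + 5/4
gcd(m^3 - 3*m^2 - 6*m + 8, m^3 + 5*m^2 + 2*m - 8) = m^2 + m - 2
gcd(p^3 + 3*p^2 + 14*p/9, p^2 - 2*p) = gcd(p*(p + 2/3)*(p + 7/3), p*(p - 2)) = p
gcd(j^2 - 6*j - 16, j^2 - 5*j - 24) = j - 8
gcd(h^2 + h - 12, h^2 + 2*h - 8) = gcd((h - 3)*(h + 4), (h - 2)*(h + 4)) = h + 4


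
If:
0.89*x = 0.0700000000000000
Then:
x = 0.08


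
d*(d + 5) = d^2 + 5*d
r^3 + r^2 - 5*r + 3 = (r - 1)^2*(r + 3)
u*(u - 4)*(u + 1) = u^3 - 3*u^2 - 4*u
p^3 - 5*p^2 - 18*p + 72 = (p - 6)*(p - 3)*(p + 4)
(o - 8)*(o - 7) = o^2 - 15*o + 56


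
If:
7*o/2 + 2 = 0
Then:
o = -4/7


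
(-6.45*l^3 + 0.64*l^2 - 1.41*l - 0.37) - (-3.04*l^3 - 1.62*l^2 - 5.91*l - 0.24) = -3.41*l^3 + 2.26*l^2 + 4.5*l - 0.13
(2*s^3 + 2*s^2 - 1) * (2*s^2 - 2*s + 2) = 4*s^5 + 2*s^2 + 2*s - 2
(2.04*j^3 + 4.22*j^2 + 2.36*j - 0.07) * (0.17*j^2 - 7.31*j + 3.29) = 0.3468*j^5 - 14.195*j^4 - 23.7354*j^3 - 3.3797*j^2 + 8.2761*j - 0.2303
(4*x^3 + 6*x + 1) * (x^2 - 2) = 4*x^5 - 2*x^3 + x^2 - 12*x - 2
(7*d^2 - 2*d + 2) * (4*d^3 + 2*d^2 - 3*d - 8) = 28*d^5 + 6*d^4 - 17*d^3 - 46*d^2 + 10*d - 16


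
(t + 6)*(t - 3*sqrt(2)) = t^2 - 3*sqrt(2)*t + 6*t - 18*sqrt(2)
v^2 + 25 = (v - 5*I)*(v + 5*I)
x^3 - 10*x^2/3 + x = x*(x - 3)*(x - 1/3)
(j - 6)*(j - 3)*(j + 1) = j^3 - 8*j^2 + 9*j + 18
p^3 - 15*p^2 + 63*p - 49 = (p - 7)^2*(p - 1)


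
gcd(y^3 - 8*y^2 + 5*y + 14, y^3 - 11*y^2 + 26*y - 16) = y - 2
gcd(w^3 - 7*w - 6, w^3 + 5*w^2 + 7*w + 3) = w + 1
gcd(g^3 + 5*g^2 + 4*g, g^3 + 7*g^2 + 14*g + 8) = g^2 + 5*g + 4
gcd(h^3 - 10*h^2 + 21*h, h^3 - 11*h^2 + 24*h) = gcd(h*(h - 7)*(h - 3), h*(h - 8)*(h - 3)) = h^2 - 3*h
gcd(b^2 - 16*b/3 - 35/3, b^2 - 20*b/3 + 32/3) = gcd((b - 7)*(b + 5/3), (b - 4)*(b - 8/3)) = 1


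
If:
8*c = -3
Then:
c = -3/8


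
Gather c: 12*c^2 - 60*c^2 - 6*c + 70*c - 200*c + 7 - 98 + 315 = -48*c^2 - 136*c + 224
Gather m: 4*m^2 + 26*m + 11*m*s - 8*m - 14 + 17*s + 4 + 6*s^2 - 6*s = 4*m^2 + m*(11*s + 18) + 6*s^2 + 11*s - 10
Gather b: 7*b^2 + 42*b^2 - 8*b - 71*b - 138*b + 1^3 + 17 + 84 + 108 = 49*b^2 - 217*b + 210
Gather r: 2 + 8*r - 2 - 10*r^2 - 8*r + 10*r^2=0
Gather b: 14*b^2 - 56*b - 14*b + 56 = 14*b^2 - 70*b + 56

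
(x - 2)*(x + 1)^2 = x^3 - 3*x - 2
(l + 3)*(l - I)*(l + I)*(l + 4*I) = l^4 + 3*l^3 + 4*I*l^3 + l^2 + 12*I*l^2 + 3*l + 4*I*l + 12*I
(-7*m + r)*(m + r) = -7*m^2 - 6*m*r + r^2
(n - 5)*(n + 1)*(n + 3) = n^3 - n^2 - 17*n - 15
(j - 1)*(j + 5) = j^2 + 4*j - 5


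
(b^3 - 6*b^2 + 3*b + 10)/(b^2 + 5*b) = (b^3 - 6*b^2 + 3*b + 10)/(b*(b + 5))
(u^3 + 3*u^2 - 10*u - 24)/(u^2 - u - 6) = u + 4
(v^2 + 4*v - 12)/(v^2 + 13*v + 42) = (v - 2)/(v + 7)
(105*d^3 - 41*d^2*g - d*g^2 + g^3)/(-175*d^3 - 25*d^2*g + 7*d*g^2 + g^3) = (-3*d + g)/(5*d + g)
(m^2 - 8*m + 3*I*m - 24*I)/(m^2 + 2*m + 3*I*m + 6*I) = (m - 8)/(m + 2)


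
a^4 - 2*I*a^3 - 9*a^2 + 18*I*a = a*(a - 3)*(a + 3)*(a - 2*I)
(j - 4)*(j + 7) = j^2 + 3*j - 28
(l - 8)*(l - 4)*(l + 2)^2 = l^4 - 8*l^3 - 12*l^2 + 80*l + 128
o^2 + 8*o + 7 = (o + 1)*(o + 7)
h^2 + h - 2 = (h - 1)*(h + 2)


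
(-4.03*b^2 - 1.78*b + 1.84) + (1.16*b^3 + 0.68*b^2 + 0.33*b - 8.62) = 1.16*b^3 - 3.35*b^2 - 1.45*b - 6.78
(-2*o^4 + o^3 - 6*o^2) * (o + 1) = -2*o^5 - o^4 - 5*o^3 - 6*o^2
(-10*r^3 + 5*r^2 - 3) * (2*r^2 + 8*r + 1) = -20*r^5 - 70*r^4 + 30*r^3 - r^2 - 24*r - 3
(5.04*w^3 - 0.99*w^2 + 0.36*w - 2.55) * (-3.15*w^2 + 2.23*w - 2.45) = -15.876*w^5 + 14.3577*w^4 - 15.6897*w^3 + 11.2608*w^2 - 6.5685*w + 6.2475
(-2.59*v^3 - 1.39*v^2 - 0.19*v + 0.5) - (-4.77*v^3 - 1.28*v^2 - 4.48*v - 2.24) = 2.18*v^3 - 0.11*v^2 + 4.29*v + 2.74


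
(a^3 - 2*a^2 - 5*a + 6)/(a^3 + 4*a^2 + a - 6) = (a - 3)/(a + 3)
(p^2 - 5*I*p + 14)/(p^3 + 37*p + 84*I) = (p + 2*I)/(p^2 + 7*I*p - 12)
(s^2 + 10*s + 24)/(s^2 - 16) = (s + 6)/(s - 4)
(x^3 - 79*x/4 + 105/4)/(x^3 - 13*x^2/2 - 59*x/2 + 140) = (x - 3/2)/(x - 8)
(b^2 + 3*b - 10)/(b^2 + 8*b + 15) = (b - 2)/(b + 3)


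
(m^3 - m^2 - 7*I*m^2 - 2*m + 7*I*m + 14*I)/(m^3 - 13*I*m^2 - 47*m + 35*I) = (m^2 - m - 2)/(m^2 - 6*I*m - 5)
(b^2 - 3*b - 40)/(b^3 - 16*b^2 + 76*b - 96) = (b + 5)/(b^2 - 8*b + 12)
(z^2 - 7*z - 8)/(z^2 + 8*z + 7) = (z - 8)/(z + 7)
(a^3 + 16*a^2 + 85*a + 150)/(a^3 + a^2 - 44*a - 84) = (a^2 + 10*a + 25)/(a^2 - 5*a - 14)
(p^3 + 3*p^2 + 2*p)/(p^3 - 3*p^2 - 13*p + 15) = p*(p^2 + 3*p + 2)/(p^3 - 3*p^2 - 13*p + 15)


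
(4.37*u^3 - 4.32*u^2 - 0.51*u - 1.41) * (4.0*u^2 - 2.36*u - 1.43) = 17.48*u^5 - 27.5932*u^4 + 1.9061*u^3 + 1.7412*u^2 + 4.0569*u + 2.0163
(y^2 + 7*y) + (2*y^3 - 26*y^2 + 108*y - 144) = 2*y^3 - 25*y^2 + 115*y - 144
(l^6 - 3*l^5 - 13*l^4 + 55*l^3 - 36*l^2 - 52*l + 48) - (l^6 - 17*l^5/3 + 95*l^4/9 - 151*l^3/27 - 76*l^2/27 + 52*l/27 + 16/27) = 8*l^5/3 - 212*l^4/9 + 1636*l^3/27 - 896*l^2/27 - 1456*l/27 + 1280/27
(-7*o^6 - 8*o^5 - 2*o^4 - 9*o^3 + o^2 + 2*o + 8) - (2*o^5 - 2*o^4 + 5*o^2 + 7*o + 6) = -7*o^6 - 10*o^5 - 9*o^3 - 4*o^2 - 5*o + 2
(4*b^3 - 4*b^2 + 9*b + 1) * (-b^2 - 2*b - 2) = -4*b^5 - 4*b^4 - 9*b^3 - 11*b^2 - 20*b - 2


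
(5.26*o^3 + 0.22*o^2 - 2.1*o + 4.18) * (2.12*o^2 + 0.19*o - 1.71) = 11.1512*o^5 + 1.4658*o^4 - 13.4048*o^3 + 8.0864*o^2 + 4.3852*o - 7.1478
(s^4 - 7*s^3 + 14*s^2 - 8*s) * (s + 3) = s^5 - 4*s^4 - 7*s^3 + 34*s^2 - 24*s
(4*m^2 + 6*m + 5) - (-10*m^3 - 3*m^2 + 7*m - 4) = 10*m^3 + 7*m^2 - m + 9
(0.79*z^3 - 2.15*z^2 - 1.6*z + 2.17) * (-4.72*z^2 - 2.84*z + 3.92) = -3.7288*z^5 + 7.9044*z^4 + 16.7548*z^3 - 14.1264*z^2 - 12.4348*z + 8.5064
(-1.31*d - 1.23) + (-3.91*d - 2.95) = -5.22*d - 4.18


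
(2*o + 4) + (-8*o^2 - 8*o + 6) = -8*o^2 - 6*o + 10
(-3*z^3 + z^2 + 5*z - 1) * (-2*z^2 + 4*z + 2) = 6*z^5 - 14*z^4 - 12*z^3 + 24*z^2 + 6*z - 2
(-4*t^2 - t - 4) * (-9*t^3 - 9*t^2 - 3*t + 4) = 36*t^5 + 45*t^4 + 57*t^3 + 23*t^2 + 8*t - 16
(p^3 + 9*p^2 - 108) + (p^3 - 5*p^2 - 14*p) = 2*p^3 + 4*p^2 - 14*p - 108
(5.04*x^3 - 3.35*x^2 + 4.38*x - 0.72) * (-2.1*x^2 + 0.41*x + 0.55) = -10.584*x^5 + 9.1014*x^4 - 7.7995*x^3 + 1.4653*x^2 + 2.1138*x - 0.396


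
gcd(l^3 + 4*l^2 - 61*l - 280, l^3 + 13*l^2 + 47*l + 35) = l^2 + 12*l + 35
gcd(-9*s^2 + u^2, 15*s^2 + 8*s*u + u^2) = 3*s + u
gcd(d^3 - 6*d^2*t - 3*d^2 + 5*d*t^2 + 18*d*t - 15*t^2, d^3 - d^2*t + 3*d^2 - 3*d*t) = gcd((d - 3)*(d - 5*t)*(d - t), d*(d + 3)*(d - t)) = -d + t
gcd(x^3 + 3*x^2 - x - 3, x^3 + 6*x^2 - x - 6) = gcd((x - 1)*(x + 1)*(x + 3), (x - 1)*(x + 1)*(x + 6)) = x^2 - 1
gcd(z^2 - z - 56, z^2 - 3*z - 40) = z - 8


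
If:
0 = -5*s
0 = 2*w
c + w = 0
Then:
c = 0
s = 0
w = 0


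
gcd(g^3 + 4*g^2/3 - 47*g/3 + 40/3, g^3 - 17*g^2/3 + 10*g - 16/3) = g^2 - 11*g/3 + 8/3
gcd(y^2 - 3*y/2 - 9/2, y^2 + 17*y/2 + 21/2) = y + 3/2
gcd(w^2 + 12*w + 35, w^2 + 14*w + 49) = w + 7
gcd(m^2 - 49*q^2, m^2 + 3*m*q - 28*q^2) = m + 7*q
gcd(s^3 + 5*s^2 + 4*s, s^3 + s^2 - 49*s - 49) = s + 1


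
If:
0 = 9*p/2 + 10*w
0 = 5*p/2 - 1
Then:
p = 2/5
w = -9/50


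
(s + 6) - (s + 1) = 5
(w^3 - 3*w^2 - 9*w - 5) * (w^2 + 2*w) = w^5 - w^4 - 15*w^3 - 23*w^2 - 10*w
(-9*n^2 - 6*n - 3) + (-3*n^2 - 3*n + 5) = -12*n^2 - 9*n + 2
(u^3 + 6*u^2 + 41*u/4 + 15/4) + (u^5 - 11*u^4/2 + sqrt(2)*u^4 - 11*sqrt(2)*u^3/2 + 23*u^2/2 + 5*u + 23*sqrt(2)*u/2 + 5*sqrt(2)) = u^5 - 11*u^4/2 + sqrt(2)*u^4 - 11*sqrt(2)*u^3/2 + u^3 + 35*u^2/2 + 61*u/4 + 23*sqrt(2)*u/2 + 15/4 + 5*sqrt(2)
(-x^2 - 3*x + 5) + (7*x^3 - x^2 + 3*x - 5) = 7*x^3 - 2*x^2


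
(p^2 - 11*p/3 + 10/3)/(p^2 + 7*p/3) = (3*p^2 - 11*p + 10)/(p*(3*p + 7))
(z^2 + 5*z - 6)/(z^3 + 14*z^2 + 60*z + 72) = (z - 1)/(z^2 + 8*z + 12)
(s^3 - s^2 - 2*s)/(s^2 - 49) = s*(s^2 - s - 2)/(s^2 - 49)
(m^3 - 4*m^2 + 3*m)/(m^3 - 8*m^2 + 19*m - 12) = m/(m - 4)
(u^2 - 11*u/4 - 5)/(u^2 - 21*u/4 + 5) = (4*u + 5)/(4*u - 5)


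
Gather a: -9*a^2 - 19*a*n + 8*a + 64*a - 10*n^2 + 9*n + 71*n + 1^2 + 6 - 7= -9*a^2 + a*(72 - 19*n) - 10*n^2 + 80*n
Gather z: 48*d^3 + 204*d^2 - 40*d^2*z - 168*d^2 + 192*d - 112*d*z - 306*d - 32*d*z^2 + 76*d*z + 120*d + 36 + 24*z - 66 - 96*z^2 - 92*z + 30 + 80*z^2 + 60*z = 48*d^3 + 36*d^2 + 6*d + z^2*(-32*d - 16) + z*(-40*d^2 - 36*d - 8)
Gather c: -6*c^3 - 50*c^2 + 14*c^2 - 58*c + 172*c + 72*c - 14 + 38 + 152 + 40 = -6*c^3 - 36*c^2 + 186*c + 216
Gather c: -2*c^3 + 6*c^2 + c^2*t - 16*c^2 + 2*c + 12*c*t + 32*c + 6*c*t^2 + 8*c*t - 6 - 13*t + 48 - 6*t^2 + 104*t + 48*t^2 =-2*c^3 + c^2*(t - 10) + c*(6*t^2 + 20*t + 34) + 42*t^2 + 91*t + 42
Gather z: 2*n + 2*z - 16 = 2*n + 2*z - 16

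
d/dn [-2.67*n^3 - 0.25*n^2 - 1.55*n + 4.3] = -8.01*n^2 - 0.5*n - 1.55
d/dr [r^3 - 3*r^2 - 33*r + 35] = 3*r^2 - 6*r - 33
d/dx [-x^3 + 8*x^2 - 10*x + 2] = -3*x^2 + 16*x - 10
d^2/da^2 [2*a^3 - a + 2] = 12*a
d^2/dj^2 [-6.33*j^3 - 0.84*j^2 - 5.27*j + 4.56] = -37.98*j - 1.68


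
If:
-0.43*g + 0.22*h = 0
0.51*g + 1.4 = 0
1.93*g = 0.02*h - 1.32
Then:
No Solution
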